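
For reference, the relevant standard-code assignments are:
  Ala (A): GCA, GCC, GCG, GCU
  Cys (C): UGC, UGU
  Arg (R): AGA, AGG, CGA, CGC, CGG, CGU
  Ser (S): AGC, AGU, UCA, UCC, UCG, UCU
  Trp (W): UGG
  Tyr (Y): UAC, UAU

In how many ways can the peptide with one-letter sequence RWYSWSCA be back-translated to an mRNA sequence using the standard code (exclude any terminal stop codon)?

Arg: 6 codons.
Trp: 1 codon.
Tyr: 2 codons.
Ser: 6 codons.
Trp: 1 codon.
Ser: 6 codons.
Cys: 2 codons.
Ala: 4 codons.
6 × 1 × 2 × 6 × 1 × 6 × 2 × 4 = 3456.

3456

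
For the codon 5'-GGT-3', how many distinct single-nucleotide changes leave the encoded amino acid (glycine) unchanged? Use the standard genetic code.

Position 1: none → 0 synonymous.
Position 2: none → 0 synonymous.
Position 3: GGC, GGA, GGG → 3 synonymous.
Total: 0 + 0 + 3 = 3.

3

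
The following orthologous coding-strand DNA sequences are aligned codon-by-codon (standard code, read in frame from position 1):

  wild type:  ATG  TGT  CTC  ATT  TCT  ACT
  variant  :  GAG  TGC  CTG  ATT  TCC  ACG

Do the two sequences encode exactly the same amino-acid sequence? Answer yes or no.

Codon 1: ATG Met / GAG Glu — nonsynonymous.
Codon 2: TGT Cys / TGC Cys — synonymous.
Codon 3: CTC Leu / CTG Leu — synonymous.
Codon 4: ATT Ile / ATT Ile — identical.
Codon 5: TCT Ser / TCC Ser — synonymous.
Codon 6: ACT Thr / ACG Thr — synonymous.
Nonsynonymous differences: 1 → different protein.

no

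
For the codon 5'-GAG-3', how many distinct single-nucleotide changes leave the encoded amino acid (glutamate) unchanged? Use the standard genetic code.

1

Position 1: none → 0 synonymous.
Position 2: none → 0 synonymous.
Position 3: GAA → 1 synonymous.
Total: 0 + 0 + 1 = 1.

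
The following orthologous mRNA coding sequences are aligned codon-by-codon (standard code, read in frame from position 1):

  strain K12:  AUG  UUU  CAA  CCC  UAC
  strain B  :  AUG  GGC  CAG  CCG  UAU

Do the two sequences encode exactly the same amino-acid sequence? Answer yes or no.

Codon 1: AUG Met / AUG Met — identical.
Codon 2: UUU Phe / GGC Gly — nonsynonymous.
Codon 3: CAA Gln / CAG Gln — synonymous.
Codon 4: CCC Pro / CCG Pro — synonymous.
Codon 5: UAC Tyr / UAU Tyr — synonymous.
Nonsynonymous differences: 1 → different protein.

no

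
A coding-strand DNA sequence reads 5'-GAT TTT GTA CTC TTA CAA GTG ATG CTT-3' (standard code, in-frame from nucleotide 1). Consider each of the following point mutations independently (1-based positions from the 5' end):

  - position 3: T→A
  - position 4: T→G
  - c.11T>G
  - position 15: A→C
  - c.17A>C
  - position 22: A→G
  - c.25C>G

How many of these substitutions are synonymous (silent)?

Codon 1: GAT (Asp) → GAA (Glu) — missense.
Codon 2: TTT (Phe) → GTT (Val) — missense.
Codon 4: CTC (Leu) → CGC (Arg) — missense.
Codon 5: TTA (Leu) → TTC (Phe) — missense.
Codon 6: CAA (Gln) → CCA (Pro) — missense.
Codon 8: ATG (Met) → GTG (Val) — missense.
Codon 9: CTT (Leu) → GTT (Val) — missense.
Synonymous: 0 of 7.

0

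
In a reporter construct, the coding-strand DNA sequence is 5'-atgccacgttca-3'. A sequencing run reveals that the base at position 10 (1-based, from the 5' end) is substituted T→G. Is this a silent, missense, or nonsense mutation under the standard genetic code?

missense

Position 10 falls in codon 4: TCA → Ser.
After the substitution the codon is GCA → Ala.
Ser ≠ Ala, so this is a missense mutation.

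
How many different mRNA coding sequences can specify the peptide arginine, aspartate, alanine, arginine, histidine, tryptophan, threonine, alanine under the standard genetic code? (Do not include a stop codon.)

9216

Arg: 6 codons.
Asp: 2 codons.
Ala: 4 codons.
Arg: 6 codons.
His: 2 codons.
Trp: 1 codon.
Thr: 4 codons.
Ala: 4 codons.
6 × 2 × 4 × 6 × 2 × 1 × 4 × 4 = 9216.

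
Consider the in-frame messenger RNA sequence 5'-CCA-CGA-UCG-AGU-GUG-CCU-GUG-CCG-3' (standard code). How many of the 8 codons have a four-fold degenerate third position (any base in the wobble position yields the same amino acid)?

7

Codon 1 CCA (Pro): third position 4-fold.
Codon 2 CGA (Arg): third position 4-fold.
Codon 3 UCG (Ser): third position 4-fold.
Codon 4 AGU (Ser): third position 2-fold.
Codon 5 GUG (Val): third position 4-fold.
Codon 6 CCU (Pro): third position 4-fold.
Codon 7 GUG (Val): third position 4-fold.
Codon 8 CCG (Pro): third position 4-fold.
Four-fold degenerate third positions: 7.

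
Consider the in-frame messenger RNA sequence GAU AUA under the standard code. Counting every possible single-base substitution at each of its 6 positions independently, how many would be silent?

3

Codon 1 (GAU, Asp): 1 synonymous substitution.
Codon 2 (AUA, Ile): 2 synonymous substitutions.
Total: 1 + 2 = 3.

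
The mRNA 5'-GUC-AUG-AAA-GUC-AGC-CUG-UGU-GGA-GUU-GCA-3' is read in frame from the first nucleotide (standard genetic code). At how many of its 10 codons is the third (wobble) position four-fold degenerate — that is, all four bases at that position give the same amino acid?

Codon 1 GUC (Val): third position 4-fold.
Codon 2 AUG (Met): third position 1-fold.
Codon 3 AAA (Lys): third position 2-fold.
Codon 4 GUC (Val): third position 4-fold.
Codon 5 AGC (Ser): third position 2-fold.
Codon 6 CUG (Leu): third position 4-fold.
Codon 7 UGU (Cys): third position 2-fold.
Codon 8 GGA (Gly): third position 4-fold.
Codon 9 GUU (Val): third position 4-fold.
Codon 10 GCA (Ala): third position 4-fold.
Four-fold degenerate third positions: 6.

6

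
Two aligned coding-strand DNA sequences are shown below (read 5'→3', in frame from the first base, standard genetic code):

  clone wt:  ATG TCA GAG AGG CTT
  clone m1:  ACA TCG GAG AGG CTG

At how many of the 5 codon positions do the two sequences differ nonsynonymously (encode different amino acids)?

1

Codon 1: ATG Met / ACA Thr — nonsynonymous.
Codon 2: TCA Ser / TCG Ser — synonymous.
Codon 3: GAG Glu / GAG Glu — identical.
Codon 4: AGG Arg / AGG Arg — identical.
Codon 5: CTT Leu / CTG Leu — synonymous.
Nonsynonymous differences: 1.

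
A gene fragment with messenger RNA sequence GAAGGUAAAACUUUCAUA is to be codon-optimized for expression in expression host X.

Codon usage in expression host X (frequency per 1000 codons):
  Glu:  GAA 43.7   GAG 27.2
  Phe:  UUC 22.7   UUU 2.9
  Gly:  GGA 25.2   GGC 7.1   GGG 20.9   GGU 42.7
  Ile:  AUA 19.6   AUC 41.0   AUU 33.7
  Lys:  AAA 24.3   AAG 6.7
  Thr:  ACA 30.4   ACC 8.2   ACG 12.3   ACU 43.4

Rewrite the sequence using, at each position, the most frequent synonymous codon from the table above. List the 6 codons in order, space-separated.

Codon 1 (Glu): best is GAA at 43.7.
Codon 2 (Gly): best is GGU at 42.7.
Codon 3 (Lys): best is AAA at 24.3.
Codon 4 (Thr): best is ACU at 43.4.
Codon 5 (Phe): best is UUC at 22.7.
Codon 6 (Ile): best is AUC at 41.0.

GAA GGU AAA ACU UUC AUC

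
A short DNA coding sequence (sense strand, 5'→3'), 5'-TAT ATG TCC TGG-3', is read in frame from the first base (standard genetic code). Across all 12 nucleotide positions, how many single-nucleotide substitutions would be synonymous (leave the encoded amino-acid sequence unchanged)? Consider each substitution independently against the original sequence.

Codon 1 (TAT, Tyr): 1 synonymous substitution.
Codon 2 (ATG, Met): 0 synonymous substitutions.
Codon 3 (TCC, Ser): 3 synonymous substitutions.
Codon 4 (TGG, Trp): 0 synonymous substitutions.
Total: 1 + 0 + 3 + 0 = 4.

4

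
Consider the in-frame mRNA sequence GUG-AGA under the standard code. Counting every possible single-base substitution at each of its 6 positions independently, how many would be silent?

5

Codon 1 (GUG, Val): 3 synonymous substitutions.
Codon 2 (AGA, Arg): 2 synonymous substitutions.
Total: 3 + 2 = 5.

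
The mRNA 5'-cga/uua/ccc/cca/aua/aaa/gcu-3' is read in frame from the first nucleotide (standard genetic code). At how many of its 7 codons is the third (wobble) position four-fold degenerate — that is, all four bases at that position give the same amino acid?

4

Codon 1 CGA (Arg): third position 4-fold.
Codon 2 UUA (Leu): third position 2-fold.
Codon 3 CCC (Pro): third position 4-fold.
Codon 4 CCA (Pro): third position 4-fold.
Codon 5 AUA (Ile): third position 3-fold.
Codon 6 AAA (Lys): third position 2-fold.
Codon 7 GCU (Ala): third position 4-fold.
Four-fold degenerate third positions: 4.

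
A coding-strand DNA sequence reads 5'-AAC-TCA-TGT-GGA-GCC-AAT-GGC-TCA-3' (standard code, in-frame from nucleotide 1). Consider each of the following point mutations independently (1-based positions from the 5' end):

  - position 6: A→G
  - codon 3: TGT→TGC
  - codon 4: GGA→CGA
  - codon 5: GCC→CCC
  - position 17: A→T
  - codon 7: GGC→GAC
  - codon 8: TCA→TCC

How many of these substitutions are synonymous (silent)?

3

Codon 2: TCA (Ser) → TCG (Ser) — synonymous.
Codon 3: TGT (Cys) → TGC (Cys) — synonymous.
Codon 4: GGA (Gly) → CGA (Arg) — missense.
Codon 5: GCC (Ala) → CCC (Pro) — missense.
Codon 6: AAT (Asn) → ATT (Ile) — missense.
Codon 7: GGC (Gly) → GAC (Asp) — missense.
Codon 8: TCA (Ser) → TCC (Ser) — synonymous.
Synonymous: 3 of 7.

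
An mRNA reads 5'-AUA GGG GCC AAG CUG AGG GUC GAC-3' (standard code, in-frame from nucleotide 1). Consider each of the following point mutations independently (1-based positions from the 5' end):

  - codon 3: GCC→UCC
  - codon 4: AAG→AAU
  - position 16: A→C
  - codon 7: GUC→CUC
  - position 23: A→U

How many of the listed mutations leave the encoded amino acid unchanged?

Codon 3: GCC (Ala) → UCC (Ser) — missense.
Codon 4: AAG (Lys) → AAU (Asn) — missense.
Codon 6: AGG (Arg) → CGG (Arg) — synonymous.
Codon 7: GUC (Val) → CUC (Leu) — missense.
Codon 8: GAC (Asp) → GUC (Val) — missense.
Synonymous: 1 of 5.

1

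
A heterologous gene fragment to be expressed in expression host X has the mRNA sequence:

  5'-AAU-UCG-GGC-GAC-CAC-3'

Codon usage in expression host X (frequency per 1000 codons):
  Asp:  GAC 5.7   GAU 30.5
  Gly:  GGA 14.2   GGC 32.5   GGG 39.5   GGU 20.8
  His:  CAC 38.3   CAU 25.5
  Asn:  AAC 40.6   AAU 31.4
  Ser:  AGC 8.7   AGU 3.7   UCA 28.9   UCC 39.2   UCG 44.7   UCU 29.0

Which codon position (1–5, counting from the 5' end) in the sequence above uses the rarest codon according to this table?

4

Codon 1 AAU (Asn): 31.4 per 1000.
Codon 2 UCG (Ser): 44.7 per 1000.
Codon 3 GGC (Gly): 32.5 per 1000.
Codon 4 GAC (Asp): 5.7 per 1000.
Codon 5 CAC (His): 38.3 per 1000.
Lowest frequency is 5.7 at codon 4.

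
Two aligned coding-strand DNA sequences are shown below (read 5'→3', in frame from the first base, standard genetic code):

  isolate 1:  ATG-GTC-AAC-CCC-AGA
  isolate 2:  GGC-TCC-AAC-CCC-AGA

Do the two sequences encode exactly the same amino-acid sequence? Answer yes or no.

Codon 1: ATG Met / GGC Gly — nonsynonymous.
Codon 2: GTC Val / TCC Ser — nonsynonymous.
Codon 3: AAC Asn / AAC Asn — identical.
Codon 4: CCC Pro / CCC Pro — identical.
Codon 5: AGA Arg / AGA Arg — identical.
Nonsynonymous differences: 2 → different protein.

no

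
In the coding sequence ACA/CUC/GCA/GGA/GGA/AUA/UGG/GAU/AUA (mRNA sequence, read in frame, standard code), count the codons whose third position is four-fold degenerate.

Codon 1 ACA (Thr): third position 4-fold.
Codon 2 CUC (Leu): third position 4-fold.
Codon 3 GCA (Ala): third position 4-fold.
Codon 4 GGA (Gly): third position 4-fold.
Codon 5 GGA (Gly): third position 4-fold.
Codon 6 AUA (Ile): third position 3-fold.
Codon 7 UGG (Trp): third position 1-fold.
Codon 8 GAU (Asp): third position 2-fold.
Codon 9 AUA (Ile): third position 3-fold.
Four-fold degenerate third positions: 5.

5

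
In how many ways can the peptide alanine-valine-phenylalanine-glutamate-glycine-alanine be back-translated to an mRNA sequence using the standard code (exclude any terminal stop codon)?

Ala: 4 codons.
Val: 4 codons.
Phe: 2 codons.
Glu: 2 codons.
Gly: 4 codons.
Ala: 4 codons.
4 × 4 × 2 × 2 × 4 × 4 = 1024.

1024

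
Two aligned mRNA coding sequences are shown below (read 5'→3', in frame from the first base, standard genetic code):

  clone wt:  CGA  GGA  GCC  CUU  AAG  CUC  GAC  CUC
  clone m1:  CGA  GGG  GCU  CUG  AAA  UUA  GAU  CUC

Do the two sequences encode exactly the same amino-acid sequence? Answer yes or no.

Codon 1: CGA Arg / CGA Arg — identical.
Codon 2: GGA Gly / GGG Gly — synonymous.
Codon 3: GCC Ala / GCU Ala — synonymous.
Codon 4: CUU Leu / CUG Leu — synonymous.
Codon 5: AAG Lys / AAA Lys — synonymous.
Codon 6: CUC Leu / UUA Leu — synonymous.
Codon 7: GAC Asp / GAU Asp — synonymous.
Codon 8: CUC Leu / CUC Leu — identical.
Nonsynonymous differences: 0 → same protein.

yes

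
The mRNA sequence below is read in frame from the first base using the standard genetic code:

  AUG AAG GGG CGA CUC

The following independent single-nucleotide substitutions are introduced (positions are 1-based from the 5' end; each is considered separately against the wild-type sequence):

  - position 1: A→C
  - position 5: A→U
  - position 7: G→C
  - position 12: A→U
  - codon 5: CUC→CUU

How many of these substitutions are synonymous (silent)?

2

Codon 1: AUG (Met) → CUG (Leu) — missense.
Codon 2: AAG (Lys) → AUG (Met) — missense.
Codon 3: GGG (Gly) → CGG (Arg) — missense.
Codon 4: CGA (Arg) → CGU (Arg) — synonymous.
Codon 5: CUC (Leu) → CUU (Leu) — synonymous.
Synonymous: 2 of 5.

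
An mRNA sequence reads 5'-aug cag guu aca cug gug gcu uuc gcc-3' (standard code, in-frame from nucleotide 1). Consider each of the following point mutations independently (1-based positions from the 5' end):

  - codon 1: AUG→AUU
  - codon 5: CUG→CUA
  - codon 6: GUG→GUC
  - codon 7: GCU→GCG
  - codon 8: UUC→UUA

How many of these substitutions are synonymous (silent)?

3

Codon 1: AUG (Met) → AUU (Ile) — missense.
Codon 5: CUG (Leu) → CUA (Leu) — synonymous.
Codon 6: GUG (Val) → GUC (Val) — synonymous.
Codon 7: GCU (Ala) → GCG (Ala) — synonymous.
Codon 8: UUC (Phe) → UUA (Leu) — missense.
Synonymous: 3 of 5.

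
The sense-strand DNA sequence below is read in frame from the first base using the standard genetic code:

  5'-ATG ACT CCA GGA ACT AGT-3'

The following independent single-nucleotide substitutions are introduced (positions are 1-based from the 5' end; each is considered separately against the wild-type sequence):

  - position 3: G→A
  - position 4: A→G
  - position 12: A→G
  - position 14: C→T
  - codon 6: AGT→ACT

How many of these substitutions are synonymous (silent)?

Codon 1: ATG (Met) → ATA (Ile) — missense.
Codon 2: ACT (Thr) → GCT (Ala) — missense.
Codon 4: GGA (Gly) → GGG (Gly) — synonymous.
Codon 5: ACT (Thr) → ATT (Ile) — missense.
Codon 6: AGT (Ser) → ACT (Thr) — missense.
Synonymous: 1 of 5.

1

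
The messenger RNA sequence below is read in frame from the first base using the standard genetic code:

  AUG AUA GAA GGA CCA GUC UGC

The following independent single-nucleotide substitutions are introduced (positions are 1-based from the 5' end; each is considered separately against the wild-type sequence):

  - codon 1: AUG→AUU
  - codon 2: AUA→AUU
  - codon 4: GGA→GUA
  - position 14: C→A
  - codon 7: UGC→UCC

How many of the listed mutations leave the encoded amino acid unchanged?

Codon 1: AUG (Met) → AUU (Ile) — missense.
Codon 2: AUA (Ile) → AUU (Ile) — synonymous.
Codon 4: GGA (Gly) → GUA (Val) — missense.
Codon 5: CCA (Pro) → CAA (Gln) — missense.
Codon 7: UGC (Cys) → UCC (Ser) — missense.
Synonymous: 1 of 5.

1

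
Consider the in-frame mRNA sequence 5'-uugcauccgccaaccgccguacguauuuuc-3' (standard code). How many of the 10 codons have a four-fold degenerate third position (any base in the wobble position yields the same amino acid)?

6

Codon 1 UUG (Leu): third position 2-fold.
Codon 2 CAU (His): third position 2-fold.
Codon 3 CCG (Pro): third position 4-fold.
Codon 4 CCA (Pro): third position 4-fold.
Codon 5 ACC (Thr): third position 4-fold.
Codon 6 GCC (Ala): third position 4-fold.
Codon 7 GUA (Val): third position 4-fold.
Codon 8 CGU (Arg): third position 4-fold.
Codon 9 AUU (Ile): third position 3-fold.
Codon 10 UUC (Phe): third position 2-fold.
Four-fold degenerate third positions: 6.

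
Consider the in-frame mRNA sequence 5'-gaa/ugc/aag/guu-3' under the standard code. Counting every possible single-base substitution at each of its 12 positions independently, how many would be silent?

6

Codon 1 (GAA, Glu): 1 synonymous substitution.
Codon 2 (UGC, Cys): 1 synonymous substitution.
Codon 3 (AAG, Lys): 1 synonymous substitution.
Codon 4 (GUU, Val): 3 synonymous substitutions.
Total: 1 + 1 + 1 + 3 = 6.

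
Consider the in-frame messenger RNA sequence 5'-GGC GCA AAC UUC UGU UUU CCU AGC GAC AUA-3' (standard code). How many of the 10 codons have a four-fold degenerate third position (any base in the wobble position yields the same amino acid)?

Codon 1 GGC (Gly): third position 4-fold.
Codon 2 GCA (Ala): third position 4-fold.
Codon 3 AAC (Asn): third position 2-fold.
Codon 4 UUC (Phe): third position 2-fold.
Codon 5 UGU (Cys): third position 2-fold.
Codon 6 UUU (Phe): third position 2-fold.
Codon 7 CCU (Pro): third position 4-fold.
Codon 8 AGC (Ser): third position 2-fold.
Codon 9 GAC (Asp): third position 2-fold.
Codon 10 AUA (Ile): third position 3-fold.
Four-fold degenerate third positions: 3.

3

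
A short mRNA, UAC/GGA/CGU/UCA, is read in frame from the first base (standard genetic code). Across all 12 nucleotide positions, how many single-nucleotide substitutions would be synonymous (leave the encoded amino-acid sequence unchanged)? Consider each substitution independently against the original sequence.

Codon 1 (UAC, Tyr): 1 synonymous substitution.
Codon 2 (GGA, Gly): 3 synonymous substitutions.
Codon 3 (CGU, Arg): 3 synonymous substitutions.
Codon 4 (UCA, Ser): 3 synonymous substitutions.
Total: 1 + 3 + 3 + 3 = 10.

10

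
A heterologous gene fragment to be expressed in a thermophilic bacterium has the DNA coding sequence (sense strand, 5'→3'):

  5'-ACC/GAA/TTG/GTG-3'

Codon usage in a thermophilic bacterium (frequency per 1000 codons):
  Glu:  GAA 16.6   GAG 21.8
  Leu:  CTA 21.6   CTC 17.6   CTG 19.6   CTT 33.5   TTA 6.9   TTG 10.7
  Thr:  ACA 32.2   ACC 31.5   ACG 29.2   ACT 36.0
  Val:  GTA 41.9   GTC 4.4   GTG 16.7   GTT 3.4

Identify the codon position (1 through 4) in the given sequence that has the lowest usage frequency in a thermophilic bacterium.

3

Codon 1 ACC (Thr): 31.5 per 1000.
Codon 2 GAA (Glu): 16.6 per 1000.
Codon 3 TTG (Leu): 10.7 per 1000.
Codon 4 GTG (Val): 16.7 per 1000.
Lowest frequency is 10.7 at codon 3.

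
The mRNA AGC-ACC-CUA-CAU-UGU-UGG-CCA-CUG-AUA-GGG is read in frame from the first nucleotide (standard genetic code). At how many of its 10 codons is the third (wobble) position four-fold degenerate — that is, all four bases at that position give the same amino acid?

Codon 1 AGC (Ser): third position 2-fold.
Codon 2 ACC (Thr): third position 4-fold.
Codon 3 CUA (Leu): third position 4-fold.
Codon 4 CAU (His): third position 2-fold.
Codon 5 UGU (Cys): third position 2-fold.
Codon 6 UGG (Trp): third position 1-fold.
Codon 7 CCA (Pro): third position 4-fold.
Codon 8 CUG (Leu): third position 4-fold.
Codon 9 AUA (Ile): third position 3-fold.
Codon 10 GGG (Gly): third position 4-fold.
Four-fold degenerate third positions: 5.

5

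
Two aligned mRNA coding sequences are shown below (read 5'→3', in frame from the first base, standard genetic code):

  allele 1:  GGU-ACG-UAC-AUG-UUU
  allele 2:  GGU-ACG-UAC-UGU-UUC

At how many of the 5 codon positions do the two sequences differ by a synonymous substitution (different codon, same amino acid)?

1

Codon 1: GGU Gly / GGU Gly — identical.
Codon 2: ACG Thr / ACG Thr — identical.
Codon 3: UAC Tyr / UAC Tyr — identical.
Codon 4: AUG Met / UGU Cys — nonsynonymous.
Codon 5: UUU Phe / UUC Phe — synonymous.
Synonymous differences: 1.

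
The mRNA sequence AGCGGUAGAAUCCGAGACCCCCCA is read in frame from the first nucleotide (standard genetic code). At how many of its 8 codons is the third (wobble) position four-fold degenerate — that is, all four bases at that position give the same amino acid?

4

Codon 1 AGC (Ser): third position 2-fold.
Codon 2 GGU (Gly): third position 4-fold.
Codon 3 AGA (Arg): third position 2-fold.
Codon 4 AUC (Ile): third position 3-fold.
Codon 5 CGA (Arg): third position 4-fold.
Codon 6 GAC (Asp): third position 2-fold.
Codon 7 CCC (Pro): third position 4-fold.
Codon 8 CCA (Pro): third position 4-fold.
Four-fold degenerate third positions: 4.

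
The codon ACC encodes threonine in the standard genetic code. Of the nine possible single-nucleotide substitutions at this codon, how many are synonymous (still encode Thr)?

Position 1: none → 0 synonymous.
Position 2: none → 0 synonymous.
Position 3: ACT, ACA, ACG → 3 synonymous.
Total: 0 + 0 + 3 = 3.

3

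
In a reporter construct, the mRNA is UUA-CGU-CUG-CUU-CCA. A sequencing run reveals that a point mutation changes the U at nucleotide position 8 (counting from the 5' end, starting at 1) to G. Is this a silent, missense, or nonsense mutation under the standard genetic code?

missense

Position 8 falls in codon 3: CUG → Leu.
After the substitution the codon is CGG → Arg.
Leu ≠ Arg, so this is a missense mutation.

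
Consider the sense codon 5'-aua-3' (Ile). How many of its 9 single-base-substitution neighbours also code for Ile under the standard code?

2

Position 1: none → 0 synonymous.
Position 2: none → 0 synonymous.
Position 3: AUU, AUC → 2 synonymous.
Total: 0 + 0 + 2 = 2.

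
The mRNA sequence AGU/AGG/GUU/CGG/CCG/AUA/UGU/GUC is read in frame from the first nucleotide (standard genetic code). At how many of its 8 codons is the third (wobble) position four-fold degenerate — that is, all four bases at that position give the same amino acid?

4

Codon 1 AGU (Ser): third position 2-fold.
Codon 2 AGG (Arg): third position 2-fold.
Codon 3 GUU (Val): third position 4-fold.
Codon 4 CGG (Arg): third position 4-fold.
Codon 5 CCG (Pro): third position 4-fold.
Codon 6 AUA (Ile): third position 3-fold.
Codon 7 UGU (Cys): third position 2-fold.
Codon 8 GUC (Val): third position 4-fold.
Four-fold degenerate third positions: 4.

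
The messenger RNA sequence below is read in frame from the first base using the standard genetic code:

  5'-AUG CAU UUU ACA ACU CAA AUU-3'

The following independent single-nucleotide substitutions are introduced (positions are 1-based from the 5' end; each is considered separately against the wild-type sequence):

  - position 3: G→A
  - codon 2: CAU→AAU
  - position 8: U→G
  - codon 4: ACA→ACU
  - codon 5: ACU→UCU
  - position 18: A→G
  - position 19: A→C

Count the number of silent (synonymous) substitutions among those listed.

Codon 1: AUG (Met) → AUA (Ile) — missense.
Codon 2: CAU (His) → AAU (Asn) — missense.
Codon 3: UUU (Phe) → UGU (Cys) — missense.
Codon 4: ACA (Thr) → ACU (Thr) — synonymous.
Codon 5: ACU (Thr) → UCU (Ser) — missense.
Codon 6: CAA (Gln) → CAG (Gln) — synonymous.
Codon 7: AUU (Ile) → CUU (Leu) — missense.
Synonymous: 2 of 7.

2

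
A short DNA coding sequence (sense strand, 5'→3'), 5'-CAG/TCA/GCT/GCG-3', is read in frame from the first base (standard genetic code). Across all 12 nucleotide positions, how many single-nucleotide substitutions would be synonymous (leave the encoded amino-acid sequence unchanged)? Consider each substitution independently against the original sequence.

Codon 1 (CAG, Gln): 1 synonymous substitution.
Codon 2 (TCA, Ser): 3 synonymous substitutions.
Codon 3 (GCT, Ala): 3 synonymous substitutions.
Codon 4 (GCG, Ala): 3 synonymous substitutions.
Total: 1 + 3 + 3 + 3 = 10.

10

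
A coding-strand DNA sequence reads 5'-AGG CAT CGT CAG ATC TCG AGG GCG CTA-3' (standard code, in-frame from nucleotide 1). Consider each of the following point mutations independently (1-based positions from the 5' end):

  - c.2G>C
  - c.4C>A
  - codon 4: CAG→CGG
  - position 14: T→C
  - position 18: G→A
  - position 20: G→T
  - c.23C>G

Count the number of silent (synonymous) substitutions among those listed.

Codon 1: AGG (Arg) → ACG (Thr) — missense.
Codon 2: CAT (His) → AAT (Asn) — missense.
Codon 4: CAG (Gln) → CGG (Arg) — missense.
Codon 5: ATC (Ile) → ACC (Thr) — missense.
Codon 6: TCG (Ser) → TCA (Ser) — synonymous.
Codon 7: AGG (Arg) → ATG (Met) — missense.
Codon 8: GCG (Ala) → GGG (Gly) — missense.
Synonymous: 1 of 7.

1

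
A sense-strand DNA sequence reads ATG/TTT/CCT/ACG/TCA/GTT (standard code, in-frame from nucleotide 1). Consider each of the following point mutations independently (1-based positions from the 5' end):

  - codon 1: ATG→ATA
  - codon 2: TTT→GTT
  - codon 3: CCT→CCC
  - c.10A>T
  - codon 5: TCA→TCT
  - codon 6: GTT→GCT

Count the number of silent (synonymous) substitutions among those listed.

2

Codon 1: ATG (Met) → ATA (Ile) — missense.
Codon 2: TTT (Phe) → GTT (Val) — missense.
Codon 3: CCT (Pro) → CCC (Pro) — synonymous.
Codon 4: ACG (Thr) → TCG (Ser) — missense.
Codon 5: TCA (Ser) → TCT (Ser) — synonymous.
Codon 6: GTT (Val) → GCT (Ala) — missense.
Synonymous: 2 of 6.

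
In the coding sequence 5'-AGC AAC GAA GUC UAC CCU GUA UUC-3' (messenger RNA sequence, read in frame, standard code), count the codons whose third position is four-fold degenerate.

3

Codon 1 AGC (Ser): third position 2-fold.
Codon 2 AAC (Asn): third position 2-fold.
Codon 3 GAA (Glu): third position 2-fold.
Codon 4 GUC (Val): third position 4-fold.
Codon 5 UAC (Tyr): third position 2-fold.
Codon 6 CCU (Pro): third position 4-fold.
Codon 7 GUA (Val): third position 4-fold.
Codon 8 UUC (Phe): third position 2-fold.
Four-fold degenerate third positions: 3.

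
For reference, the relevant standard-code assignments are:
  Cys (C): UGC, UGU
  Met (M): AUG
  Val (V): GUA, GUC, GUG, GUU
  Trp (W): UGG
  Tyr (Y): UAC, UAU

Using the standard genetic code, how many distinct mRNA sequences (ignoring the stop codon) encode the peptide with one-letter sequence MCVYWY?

32

Met: 1 codon.
Cys: 2 codons.
Val: 4 codons.
Tyr: 2 codons.
Trp: 1 codon.
Tyr: 2 codons.
1 × 2 × 4 × 2 × 1 × 2 = 32.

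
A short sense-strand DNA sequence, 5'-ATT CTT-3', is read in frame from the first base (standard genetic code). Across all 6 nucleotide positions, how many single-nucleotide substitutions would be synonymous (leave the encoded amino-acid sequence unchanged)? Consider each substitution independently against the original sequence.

5

Codon 1 (ATT, Ile): 2 synonymous substitutions.
Codon 2 (CTT, Leu): 3 synonymous substitutions.
Total: 2 + 3 = 5.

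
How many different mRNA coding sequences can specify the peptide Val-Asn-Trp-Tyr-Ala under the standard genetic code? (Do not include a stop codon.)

64

Val: 4 codons.
Asn: 2 codons.
Trp: 1 codon.
Tyr: 2 codons.
Ala: 4 codons.
4 × 2 × 1 × 2 × 4 = 64.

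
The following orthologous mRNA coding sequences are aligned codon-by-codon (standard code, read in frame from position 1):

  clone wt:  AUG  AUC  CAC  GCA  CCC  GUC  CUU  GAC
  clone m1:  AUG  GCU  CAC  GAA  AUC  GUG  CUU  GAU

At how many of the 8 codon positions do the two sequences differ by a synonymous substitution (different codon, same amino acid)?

Codon 1: AUG Met / AUG Met — identical.
Codon 2: AUC Ile / GCU Ala — nonsynonymous.
Codon 3: CAC His / CAC His — identical.
Codon 4: GCA Ala / GAA Glu — nonsynonymous.
Codon 5: CCC Pro / AUC Ile — nonsynonymous.
Codon 6: GUC Val / GUG Val — synonymous.
Codon 7: CUU Leu / CUU Leu — identical.
Codon 8: GAC Asp / GAU Asp — synonymous.
Synonymous differences: 2.

2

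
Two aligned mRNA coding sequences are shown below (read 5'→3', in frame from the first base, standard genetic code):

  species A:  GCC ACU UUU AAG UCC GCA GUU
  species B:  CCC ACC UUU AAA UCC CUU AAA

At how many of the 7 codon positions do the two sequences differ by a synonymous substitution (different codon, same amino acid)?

Codon 1: GCC Ala / CCC Pro — nonsynonymous.
Codon 2: ACU Thr / ACC Thr — synonymous.
Codon 3: UUU Phe / UUU Phe — identical.
Codon 4: AAG Lys / AAA Lys — synonymous.
Codon 5: UCC Ser / UCC Ser — identical.
Codon 6: GCA Ala / CUU Leu — nonsynonymous.
Codon 7: GUU Val / AAA Lys — nonsynonymous.
Synonymous differences: 2.

2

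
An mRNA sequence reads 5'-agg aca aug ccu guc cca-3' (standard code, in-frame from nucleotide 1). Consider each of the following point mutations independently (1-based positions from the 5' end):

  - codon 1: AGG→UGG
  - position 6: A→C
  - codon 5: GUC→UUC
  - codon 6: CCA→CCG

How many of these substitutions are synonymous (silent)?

Codon 1: AGG (Arg) → UGG (Trp) — missense.
Codon 2: ACA (Thr) → ACC (Thr) — synonymous.
Codon 5: GUC (Val) → UUC (Phe) — missense.
Codon 6: CCA (Pro) → CCG (Pro) — synonymous.
Synonymous: 2 of 4.

2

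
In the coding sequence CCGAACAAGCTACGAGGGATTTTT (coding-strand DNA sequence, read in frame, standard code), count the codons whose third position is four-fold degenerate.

4

Codon 1 CCG (Pro): third position 4-fold.
Codon 2 AAC (Asn): third position 2-fold.
Codon 3 AAG (Lys): third position 2-fold.
Codon 4 CTA (Leu): third position 4-fold.
Codon 5 CGA (Arg): third position 4-fold.
Codon 6 GGG (Gly): third position 4-fold.
Codon 7 ATT (Ile): third position 3-fold.
Codon 8 TTT (Phe): third position 2-fold.
Four-fold degenerate third positions: 4.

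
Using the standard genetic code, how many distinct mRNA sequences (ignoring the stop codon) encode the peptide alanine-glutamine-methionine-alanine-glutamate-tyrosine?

128

Ala: 4 codons.
Gln: 2 codons.
Met: 1 codon.
Ala: 4 codons.
Glu: 2 codons.
Tyr: 2 codons.
4 × 2 × 1 × 4 × 2 × 2 = 128.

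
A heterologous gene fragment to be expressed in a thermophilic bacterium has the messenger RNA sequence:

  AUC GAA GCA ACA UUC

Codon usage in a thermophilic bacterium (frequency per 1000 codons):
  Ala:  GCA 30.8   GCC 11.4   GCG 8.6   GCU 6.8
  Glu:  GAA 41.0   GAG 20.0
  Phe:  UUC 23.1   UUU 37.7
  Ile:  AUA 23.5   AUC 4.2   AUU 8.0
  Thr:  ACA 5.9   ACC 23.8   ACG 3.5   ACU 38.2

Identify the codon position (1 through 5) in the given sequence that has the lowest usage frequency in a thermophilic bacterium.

1

Codon 1 AUC (Ile): 4.2 per 1000.
Codon 2 GAA (Glu): 41.0 per 1000.
Codon 3 GCA (Ala): 30.8 per 1000.
Codon 4 ACA (Thr): 5.9 per 1000.
Codon 5 UUC (Phe): 23.1 per 1000.
Lowest frequency is 4.2 at codon 1.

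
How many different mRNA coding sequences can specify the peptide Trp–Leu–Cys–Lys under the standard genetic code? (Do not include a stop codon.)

24

Trp: 1 codon.
Leu: 6 codons.
Cys: 2 codons.
Lys: 2 codons.
1 × 6 × 2 × 2 = 24.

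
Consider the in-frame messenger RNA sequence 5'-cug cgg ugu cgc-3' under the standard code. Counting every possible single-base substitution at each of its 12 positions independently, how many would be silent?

12

Codon 1 (CUG, Leu): 4 synonymous substitutions.
Codon 2 (CGG, Arg): 4 synonymous substitutions.
Codon 3 (UGU, Cys): 1 synonymous substitution.
Codon 4 (CGC, Arg): 3 synonymous substitutions.
Total: 4 + 4 + 1 + 3 = 12.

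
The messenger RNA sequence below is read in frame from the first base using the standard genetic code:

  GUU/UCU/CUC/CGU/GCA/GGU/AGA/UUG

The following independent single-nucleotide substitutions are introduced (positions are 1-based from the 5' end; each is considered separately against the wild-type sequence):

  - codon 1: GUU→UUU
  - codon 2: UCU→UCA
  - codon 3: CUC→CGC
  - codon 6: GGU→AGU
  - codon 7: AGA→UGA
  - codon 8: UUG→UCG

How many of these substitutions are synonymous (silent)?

Codon 1: GUU (Val) → UUU (Phe) — missense.
Codon 2: UCU (Ser) → UCA (Ser) — synonymous.
Codon 3: CUC (Leu) → CGC (Arg) — missense.
Codon 6: GGU (Gly) → AGU (Ser) — missense.
Codon 7: AGA (Arg) → UGA (Stop) — nonsense.
Codon 8: UUG (Leu) → UCG (Ser) — missense.
Synonymous: 1 of 6.

1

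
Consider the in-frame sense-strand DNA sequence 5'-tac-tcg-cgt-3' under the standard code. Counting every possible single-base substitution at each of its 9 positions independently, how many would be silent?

Codon 1 (TAC, Tyr): 1 synonymous substitution.
Codon 2 (TCG, Ser): 3 synonymous substitutions.
Codon 3 (CGT, Arg): 3 synonymous substitutions.
Total: 1 + 3 + 3 = 7.

7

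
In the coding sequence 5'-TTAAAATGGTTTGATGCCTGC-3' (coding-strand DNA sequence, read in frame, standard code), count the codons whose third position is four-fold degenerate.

Codon 1 TTA (Leu): third position 2-fold.
Codon 2 AAA (Lys): third position 2-fold.
Codon 3 TGG (Trp): third position 1-fold.
Codon 4 TTT (Phe): third position 2-fold.
Codon 5 GAT (Asp): third position 2-fold.
Codon 6 GCC (Ala): third position 4-fold.
Codon 7 TGC (Cys): third position 2-fold.
Four-fold degenerate third positions: 1.

1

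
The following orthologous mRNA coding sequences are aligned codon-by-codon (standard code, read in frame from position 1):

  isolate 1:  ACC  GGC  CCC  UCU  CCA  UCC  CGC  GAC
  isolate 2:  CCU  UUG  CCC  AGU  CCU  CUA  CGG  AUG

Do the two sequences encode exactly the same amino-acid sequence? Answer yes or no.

Codon 1: ACC Thr / CCU Pro — nonsynonymous.
Codon 2: GGC Gly / UUG Leu — nonsynonymous.
Codon 3: CCC Pro / CCC Pro — identical.
Codon 4: UCU Ser / AGU Ser — synonymous.
Codon 5: CCA Pro / CCU Pro — synonymous.
Codon 6: UCC Ser / CUA Leu — nonsynonymous.
Codon 7: CGC Arg / CGG Arg — synonymous.
Codon 8: GAC Asp / AUG Met — nonsynonymous.
Nonsynonymous differences: 4 → different protein.

no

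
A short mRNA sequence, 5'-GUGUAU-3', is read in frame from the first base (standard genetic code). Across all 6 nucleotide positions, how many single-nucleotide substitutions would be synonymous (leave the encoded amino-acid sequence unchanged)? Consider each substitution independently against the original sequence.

Codon 1 (GUG, Val): 3 synonymous substitutions.
Codon 2 (UAU, Tyr): 1 synonymous substitution.
Total: 3 + 1 = 4.

4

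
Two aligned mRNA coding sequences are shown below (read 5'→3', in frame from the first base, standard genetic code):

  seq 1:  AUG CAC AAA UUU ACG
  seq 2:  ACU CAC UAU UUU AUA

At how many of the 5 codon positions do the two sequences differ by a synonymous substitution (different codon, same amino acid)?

Codon 1: AUG Met / ACU Thr — nonsynonymous.
Codon 2: CAC His / CAC His — identical.
Codon 3: AAA Lys / UAU Tyr — nonsynonymous.
Codon 4: UUU Phe / UUU Phe — identical.
Codon 5: ACG Thr / AUA Ile — nonsynonymous.
Synonymous differences: 0.

0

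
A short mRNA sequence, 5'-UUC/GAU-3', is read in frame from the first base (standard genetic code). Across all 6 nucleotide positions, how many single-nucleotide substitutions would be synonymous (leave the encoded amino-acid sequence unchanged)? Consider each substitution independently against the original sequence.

Codon 1 (UUC, Phe): 1 synonymous substitution.
Codon 2 (GAU, Asp): 1 synonymous substitution.
Total: 1 + 1 = 2.

2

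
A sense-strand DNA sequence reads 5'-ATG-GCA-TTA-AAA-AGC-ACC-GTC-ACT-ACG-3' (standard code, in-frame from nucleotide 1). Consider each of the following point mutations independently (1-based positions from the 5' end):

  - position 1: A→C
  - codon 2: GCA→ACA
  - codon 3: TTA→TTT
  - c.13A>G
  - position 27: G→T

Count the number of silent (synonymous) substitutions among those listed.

Codon 1: ATG (Met) → CTG (Leu) — missense.
Codon 2: GCA (Ala) → ACA (Thr) — missense.
Codon 3: TTA (Leu) → TTT (Phe) — missense.
Codon 5: AGC (Ser) → GGC (Gly) — missense.
Codon 9: ACG (Thr) → ACT (Thr) — synonymous.
Synonymous: 1 of 5.

1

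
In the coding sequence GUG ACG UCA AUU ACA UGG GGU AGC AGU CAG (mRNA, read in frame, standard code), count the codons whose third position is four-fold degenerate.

5

Codon 1 GUG (Val): third position 4-fold.
Codon 2 ACG (Thr): third position 4-fold.
Codon 3 UCA (Ser): third position 4-fold.
Codon 4 AUU (Ile): third position 3-fold.
Codon 5 ACA (Thr): third position 4-fold.
Codon 6 UGG (Trp): third position 1-fold.
Codon 7 GGU (Gly): third position 4-fold.
Codon 8 AGC (Ser): third position 2-fold.
Codon 9 AGU (Ser): third position 2-fold.
Codon 10 CAG (Gln): third position 2-fold.
Four-fold degenerate third positions: 5.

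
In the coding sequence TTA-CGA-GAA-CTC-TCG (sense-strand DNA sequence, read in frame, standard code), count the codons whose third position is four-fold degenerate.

3

Codon 1 TTA (Leu): third position 2-fold.
Codon 2 CGA (Arg): third position 4-fold.
Codon 3 GAA (Glu): third position 2-fold.
Codon 4 CTC (Leu): third position 4-fold.
Codon 5 TCG (Ser): third position 4-fold.
Four-fold degenerate third positions: 3.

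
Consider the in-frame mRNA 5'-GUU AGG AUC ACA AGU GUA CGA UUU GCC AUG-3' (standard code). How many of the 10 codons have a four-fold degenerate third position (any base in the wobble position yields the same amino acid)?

Codon 1 GUU (Val): third position 4-fold.
Codon 2 AGG (Arg): third position 2-fold.
Codon 3 AUC (Ile): third position 3-fold.
Codon 4 ACA (Thr): third position 4-fold.
Codon 5 AGU (Ser): third position 2-fold.
Codon 6 GUA (Val): third position 4-fold.
Codon 7 CGA (Arg): third position 4-fold.
Codon 8 UUU (Phe): third position 2-fold.
Codon 9 GCC (Ala): third position 4-fold.
Codon 10 AUG (Met): third position 1-fold.
Four-fold degenerate third positions: 5.

5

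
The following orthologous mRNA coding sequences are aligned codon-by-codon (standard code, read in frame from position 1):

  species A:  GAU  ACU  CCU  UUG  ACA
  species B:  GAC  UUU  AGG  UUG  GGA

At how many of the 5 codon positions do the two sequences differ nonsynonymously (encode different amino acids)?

Codon 1: GAU Asp / GAC Asp — synonymous.
Codon 2: ACU Thr / UUU Phe — nonsynonymous.
Codon 3: CCU Pro / AGG Arg — nonsynonymous.
Codon 4: UUG Leu / UUG Leu — identical.
Codon 5: ACA Thr / GGA Gly — nonsynonymous.
Nonsynonymous differences: 3.

3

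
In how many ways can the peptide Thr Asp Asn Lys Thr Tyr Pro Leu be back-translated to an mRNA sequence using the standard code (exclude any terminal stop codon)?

Thr: 4 codons.
Asp: 2 codons.
Asn: 2 codons.
Lys: 2 codons.
Thr: 4 codons.
Tyr: 2 codons.
Pro: 4 codons.
Leu: 6 codons.
4 × 2 × 2 × 2 × 4 × 2 × 4 × 6 = 6144.

6144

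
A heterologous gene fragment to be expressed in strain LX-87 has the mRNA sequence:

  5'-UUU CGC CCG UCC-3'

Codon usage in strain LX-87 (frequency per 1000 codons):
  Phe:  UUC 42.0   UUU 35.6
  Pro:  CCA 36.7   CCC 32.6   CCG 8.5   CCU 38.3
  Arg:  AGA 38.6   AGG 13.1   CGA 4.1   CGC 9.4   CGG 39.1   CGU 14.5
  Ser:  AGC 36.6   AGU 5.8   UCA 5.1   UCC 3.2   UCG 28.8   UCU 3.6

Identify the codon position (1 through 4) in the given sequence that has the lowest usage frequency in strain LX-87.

Codon 1 UUU (Phe): 35.6 per 1000.
Codon 2 CGC (Arg): 9.4 per 1000.
Codon 3 CCG (Pro): 8.5 per 1000.
Codon 4 UCC (Ser): 3.2 per 1000.
Lowest frequency is 3.2 at codon 4.

4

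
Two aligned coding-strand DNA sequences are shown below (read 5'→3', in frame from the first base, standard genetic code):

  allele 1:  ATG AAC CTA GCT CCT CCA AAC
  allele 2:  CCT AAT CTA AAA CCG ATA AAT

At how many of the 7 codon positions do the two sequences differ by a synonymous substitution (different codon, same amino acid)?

3

Codon 1: ATG Met / CCT Pro — nonsynonymous.
Codon 2: AAC Asn / AAT Asn — synonymous.
Codon 3: CTA Leu / CTA Leu — identical.
Codon 4: GCT Ala / AAA Lys — nonsynonymous.
Codon 5: CCT Pro / CCG Pro — synonymous.
Codon 6: CCA Pro / ATA Ile — nonsynonymous.
Codon 7: AAC Asn / AAT Asn — synonymous.
Synonymous differences: 3.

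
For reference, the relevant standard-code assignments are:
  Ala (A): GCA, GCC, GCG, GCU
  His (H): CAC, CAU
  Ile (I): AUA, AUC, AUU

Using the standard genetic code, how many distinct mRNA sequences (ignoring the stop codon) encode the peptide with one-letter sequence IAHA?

96

Ile: 3 codons.
Ala: 4 codons.
His: 2 codons.
Ala: 4 codons.
3 × 4 × 2 × 4 = 96.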